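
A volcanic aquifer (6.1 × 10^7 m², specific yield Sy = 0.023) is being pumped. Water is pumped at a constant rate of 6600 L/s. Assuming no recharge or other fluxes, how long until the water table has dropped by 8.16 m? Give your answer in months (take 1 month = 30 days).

ΔV = Sy × A × Δh = 0.023 × 6.1 × 10^7 × 8.16 = 1.145 × 10^7 m³
Q = 6600 L/s = 5.702 × 10^5 m³/d
t = ΔV / Q = 1.145 × 10^7 m³ / 5.702 × 10^5 m³/d = 20.08 d
t = 20.08 d ≈ 0.6692 months

t ≈ 0.669 months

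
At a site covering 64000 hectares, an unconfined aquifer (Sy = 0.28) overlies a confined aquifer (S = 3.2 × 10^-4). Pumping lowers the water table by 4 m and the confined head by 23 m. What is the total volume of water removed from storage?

A = 64000 hectares = 6.4 × 10^8 m²
Unconfined: ΔV_u = Sy × A × Δh_u = 0.28 × 6.4 × 10^8 × 4 = 7.168 × 10^8 m³
Confined: ΔV_c = S × A × Δh_c = 3.2 × 10^-4 × 6.4 × 10^8 × 23 = 4.71 × 10^6 m³
Total ΔV = 7.168 × 10^8 + 4.71 × 10^6 = 7.215 × 10^8 m³

ΔV ≈ 7.22 × 10^8 m³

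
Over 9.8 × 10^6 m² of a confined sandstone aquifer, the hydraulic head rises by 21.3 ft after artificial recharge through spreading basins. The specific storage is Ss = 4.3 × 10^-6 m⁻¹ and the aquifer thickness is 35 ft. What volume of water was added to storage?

b = 35 ft = 10.67 m
S = Ss × b = 4.3 × 10^-6 m⁻¹ × 10.67 m = 4.587 × 10^-5
Δh = 21.3 ft = 6.492 m
ΔV = S × A × Δh = 4.587 × 10^-5 × 9.8 × 10^6 m² × 6.492 m = 2919 m³

ΔV ≈ 2920 m³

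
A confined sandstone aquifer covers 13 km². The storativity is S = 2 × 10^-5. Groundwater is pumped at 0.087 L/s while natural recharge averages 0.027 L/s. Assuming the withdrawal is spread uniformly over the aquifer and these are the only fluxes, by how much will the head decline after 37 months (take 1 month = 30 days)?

Δh ≈ 22.1 m

A = 13 km² = 1.3 × 10^7 m²
Net abstraction = 0.087 − 0.027 = 0.06 L/s
Q_net = 0.06 L/s = 5.184 m³/d
t = 37 months = 1110 d
ΔV = Q × t = 5.184 m³/d × 1110 d = 5754 m³
Δh = ΔV / (S × A) = 5754 / (2 × 10^-5 × 1.3 × 10^7) = 22.13 m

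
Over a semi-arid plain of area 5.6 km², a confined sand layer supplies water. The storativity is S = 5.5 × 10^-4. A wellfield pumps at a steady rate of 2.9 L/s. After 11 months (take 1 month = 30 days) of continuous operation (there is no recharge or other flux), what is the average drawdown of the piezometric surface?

Δh ≈ 26.8 m

A = 5.6 km² = 5.6 × 10^6 m²
Q = 2.9 L/s = 250.6 m³/d
t = 11 months = 330 d
ΔV = Q × t = 250.6 m³/d × 330 d = 82680 m³
Δh = ΔV / (S × A) = 82680 / (5.5 × 10^-4 × 5.6 × 10^6) = 26.85 m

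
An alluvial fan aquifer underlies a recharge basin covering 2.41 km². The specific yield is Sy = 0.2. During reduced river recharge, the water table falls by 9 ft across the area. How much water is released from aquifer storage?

A = 2.41 km² = 2.41 × 10^6 m²
Δh = 9 ft = 2.743 m
ΔV = Sy × A × Δh = 0.2 × 2.41 × 10^6 m² × 2.743 m = 1.322 × 10^6 m³

ΔV ≈ 1.32 × 10^6 m³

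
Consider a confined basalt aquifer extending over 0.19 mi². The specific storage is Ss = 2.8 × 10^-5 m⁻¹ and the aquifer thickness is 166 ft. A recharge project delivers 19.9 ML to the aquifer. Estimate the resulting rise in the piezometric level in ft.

b = 166 ft = 50.6 m
S = Ss × b = 2.8 × 10^-5 m⁻¹ × 50.6 m = 1.417 × 10^-3
A = 0.19 mi² = 4.921 × 10^5 m²
ΔV = 19.9 ML = 19900 m³
Δh = ΔV / (S × A) = 19900 m³ / (0.001417 × 4.921 × 10^5 m²) = 28.54 m
Δh = 28.54 m = 93.65 ft

Δh ≈ 93.6 ft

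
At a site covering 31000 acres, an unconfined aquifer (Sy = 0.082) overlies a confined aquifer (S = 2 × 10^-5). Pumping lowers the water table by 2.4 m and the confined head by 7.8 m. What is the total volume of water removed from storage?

ΔV ≈ 2.47 × 10^7 m³

A = 31000 acres = 1.255 × 10^8 m²
Unconfined: ΔV_u = Sy × A × Δh_u = 0.082 × 1.255 × 10^8 × 2.4 = 2.469 × 10^7 m³
Confined: ΔV_c = S × A × Δh_c = 2 × 10^-5 × 1.255 × 10^8 × 7.8 = 19570 m³
Total ΔV = 2.469 × 10^7 + 19570 = 2.471 × 10^7 m³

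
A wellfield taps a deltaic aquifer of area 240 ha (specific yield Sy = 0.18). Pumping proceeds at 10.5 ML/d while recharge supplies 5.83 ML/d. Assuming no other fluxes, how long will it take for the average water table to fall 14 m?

t ≈ 1300 days

A = 240 ha = 2.4 × 10^6 m²
ΔV = Sy × A × Δh = 0.18 × 2.4 × 10^6 × 14 = 6.048 × 10^6 m³
Net withdrawal = 10.5 − 5.83 = 4.67 ML/d = 4670 m³/d
t = ΔV / Q = 6.048 × 10^6 m³ / 4670 m³/d = 1295 d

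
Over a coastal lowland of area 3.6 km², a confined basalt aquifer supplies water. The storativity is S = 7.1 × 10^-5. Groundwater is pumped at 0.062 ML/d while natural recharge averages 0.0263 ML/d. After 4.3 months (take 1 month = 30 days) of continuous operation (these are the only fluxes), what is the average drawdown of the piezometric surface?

A = 3.6 km² = 3.6 × 10^6 m²
Net abstraction = 0.062 − 0.0263 = 0.0357 ML/d
Q_net = 0.0357 ML/d = 35.7 m³/d
t = 4.3 months = 129 d
ΔV = Q × t = 35.7 m³/d × 129 d = 4605 m³
Δh = ΔV / (S × A) = 4605 / (7.1 × 10^-5 × 3.6 × 10^6) = 18.02 m

Δh ≈ 18 m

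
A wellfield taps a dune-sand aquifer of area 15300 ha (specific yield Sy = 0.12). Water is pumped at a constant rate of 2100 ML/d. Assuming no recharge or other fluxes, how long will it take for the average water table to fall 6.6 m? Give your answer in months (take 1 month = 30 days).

A = 15300 ha = 1.53 × 10^8 m²
ΔV = Sy × A × Δh = 0.12 × 1.53 × 10^8 × 6.6 = 1.212 × 10^8 m³
Q = 2100 ML/d = 2.1 × 10^6 m³/d
t = ΔV / Q = 1.212 × 10^8 m³ / 2.1 × 10^6 m³/d = 57.7 d
t = 57.7 d ≈ 1.923 months

t ≈ 1.92 months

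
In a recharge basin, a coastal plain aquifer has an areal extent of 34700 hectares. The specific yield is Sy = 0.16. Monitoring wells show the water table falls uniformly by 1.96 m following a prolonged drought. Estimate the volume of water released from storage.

ΔV ≈ 1.09 × 10^8 m³

A = 34700 hectares = 3.47 × 10^8 m²
ΔV = Sy × A × Δh = 0.16 × 3.47 × 10^8 m² × 1.96 m = 1.088 × 10^8 m³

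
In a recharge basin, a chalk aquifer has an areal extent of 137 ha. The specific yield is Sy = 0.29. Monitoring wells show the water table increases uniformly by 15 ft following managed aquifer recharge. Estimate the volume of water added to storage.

A = 137 ha = 1.37 × 10^6 m²
Δh = 15 ft = 4.572 m
ΔV = Sy × A × Δh = 0.29 × 1.37 × 10^6 m² × 4.572 m = 1.816 × 10^6 m³

ΔV ≈ 1.82 × 10^6 m³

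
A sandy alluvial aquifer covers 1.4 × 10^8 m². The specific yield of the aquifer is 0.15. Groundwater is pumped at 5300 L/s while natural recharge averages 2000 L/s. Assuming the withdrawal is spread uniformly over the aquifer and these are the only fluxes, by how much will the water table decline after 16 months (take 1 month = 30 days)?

Δh ≈ 6.52 m

Net abstraction = 5300 − 2000 = 3300 L/s
Q_net = 3300 L/s = 2.851 × 10^5 m³/d
t = 16 months = 480 d
ΔV = Q × t = 2.851 × 10^5 m³/d × 480 d = 1.369 × 10^8 m³
Δh = ΔV / (Sy × A) = 1.369 × 10^8 / (0.15 × 1.4 × 10^8) = 6.517 m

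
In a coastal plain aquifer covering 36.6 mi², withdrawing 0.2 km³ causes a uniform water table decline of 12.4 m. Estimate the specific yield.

Sy ≈ 0.17

A = 36.6 mi² = 9.479 × 10^7 m²
ΔV = 0.2 km³ = 2 × 10^8 m³
Sy = ΔV / (A × Δh) = 2 × 10^8 m³ / (9.479 × 10^7 m² × 12.4 m) = 0.1701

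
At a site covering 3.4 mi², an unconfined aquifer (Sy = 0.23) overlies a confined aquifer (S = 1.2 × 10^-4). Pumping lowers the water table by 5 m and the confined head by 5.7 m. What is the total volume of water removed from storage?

ΔV ≈ 1.01 × 10^7 m³

A = 3.4 mi² = 8.806 × 10^6 m²
Unconfined: ΔV_u = Sy × A × Δh_u = 0.23 × 8.806 × 10^6 × 5 = 1.013 × 10^7 m³
Confined: ΔV_c = S × A × Δh_c = 1.2 × 10^-4 × 8.806 × 10^6 × 5.7 = 6023 m³
Total ΔV = 1.013 × 10^7 + 6023 = 1.013 × 10^7 m³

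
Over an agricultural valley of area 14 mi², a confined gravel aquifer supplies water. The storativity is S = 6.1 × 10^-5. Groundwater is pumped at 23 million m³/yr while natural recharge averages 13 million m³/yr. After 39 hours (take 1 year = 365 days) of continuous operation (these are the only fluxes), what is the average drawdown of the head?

A = 14 mi² = 3.626 × 10^7 m²
Net abstraction = 23 − 13 = 10 million m³/yr
Q_net = 10 million m³/yr = 27400 m³/d
t = 39 hours = 1.625 d
ΔV = Q × t = 27400 m³/d × 1.625 d = 44520 m³
Δh = ΔV / (S × A) = 44520 / (6.1 × 10^-5 × 3.626 × 10^7) = 20.13 m

Δh ≈ 20.1 m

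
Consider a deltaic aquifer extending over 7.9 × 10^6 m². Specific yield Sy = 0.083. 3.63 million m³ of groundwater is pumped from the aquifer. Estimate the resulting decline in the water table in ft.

ΔV = 3.63 million m³ = 3.63 × 10^6 m³
Δh = ΔV / (Sy × A) = 3.63 × 10^6 m³ / (0.083 × 7.9 × 10^6 m²) = 5.536 m
Δh = 5.536 m = 18.16 ft

Δh ≈ 18.2 ft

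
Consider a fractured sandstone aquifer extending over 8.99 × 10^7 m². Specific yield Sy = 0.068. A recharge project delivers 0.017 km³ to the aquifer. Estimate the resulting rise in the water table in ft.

ΔV = 0.017 km³ = 1.7 × 10^7 m³
Δh = ΔV / (Sy × A) = 1.7 × 10^7 m³ / (0.068 × 8.99 × 10^7 m²) = 2.781 m
Δh = 2.781 m = 9.124 ft

Δh ≈ 9.12 ft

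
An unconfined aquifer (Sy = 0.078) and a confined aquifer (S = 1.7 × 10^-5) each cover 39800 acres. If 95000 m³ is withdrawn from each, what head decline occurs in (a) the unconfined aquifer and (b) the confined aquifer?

A = 39800 acres = 1.611 × 10^8 m²
Unconfined: Δh_u = ΔV/(Sy·A) = 95000/(0.078 × 1.611 × 10^8) = 0.007562 m
Confined: Δh_c = ΔV/(S·A) = 95000/(1.7 × 10^-5 × 1.611 × 10^8) = 34.7 m

Δh_u ≈ 0.00756 m; Δh_c ≈ 34.7 m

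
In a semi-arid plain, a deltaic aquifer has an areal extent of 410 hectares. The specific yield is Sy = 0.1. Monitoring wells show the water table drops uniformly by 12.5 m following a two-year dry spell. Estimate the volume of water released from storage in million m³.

A = 410 hectares = 4.1 × 10^6 m²
ΔV = Sy × A × Δh = 0.1 × 4.1 × 10^6 m² × 12.5 m = 5.125 × 10^6 m³
ΔV = 5.125 × 10^6 m³ = 5.125 million m³

ΔV ≈ 5.12 million m³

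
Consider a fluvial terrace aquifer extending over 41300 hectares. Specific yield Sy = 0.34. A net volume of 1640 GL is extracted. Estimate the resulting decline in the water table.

Δh ≈ 11.7 m

A = 41300 hectares = 4.13 × 10^8 m²
ΔV = 1640 GL = 1.64 × 10^9 m³
Δh = ΔV / (Sy × A) = 1.64 × 10^9 m³ / (0.34 × 4.13 × 10^8 m²) = 11.68 m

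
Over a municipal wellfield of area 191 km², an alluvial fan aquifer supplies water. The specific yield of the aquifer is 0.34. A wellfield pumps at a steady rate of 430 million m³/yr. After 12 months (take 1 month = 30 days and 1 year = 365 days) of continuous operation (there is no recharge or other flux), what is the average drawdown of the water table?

A = 191 km² = 1.91 × 10^8 m²
Q = 430 million m³/yr = 1.178 × 10^6 m³/d
t = 12 months = 360 d
ΔV = Q × t = 1.178 × 10^6 m³/d × 360 d = 4.241 × 10^8 m³
Δh = ΔV / (Sy × A) = 4.241 × 10^8 / (0.34 × 1.91 × 10^8) = 6.531 m

Δh ≈ 6.53 m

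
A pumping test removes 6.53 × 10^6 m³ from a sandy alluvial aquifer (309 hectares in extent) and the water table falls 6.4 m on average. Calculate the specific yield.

Sy ≈ 0.33

A = 309 hectares = 3.09 × 10^6 m²
Sy = ΔV / (A × Δh) = 6.53 × 10^6 m³ / (3.09 × 10^6 m² × 6.4 m) = 0.3302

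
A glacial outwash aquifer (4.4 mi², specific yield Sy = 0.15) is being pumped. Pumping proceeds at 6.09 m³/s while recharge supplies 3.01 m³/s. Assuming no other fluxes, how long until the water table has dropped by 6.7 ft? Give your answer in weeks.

A = 4.4 mi² = 1.14 × 10^7 m²
Δh = 6.7 ft = 2.042 m
ΔV = Sy × A × Δh = 0.15 × 1.14 × 10^7 × 2.042 = 3.491 × 10^6 m³
Net withdrawal = 6.09 − 3.01 = 3.08 m³/s = 2.661 × 10^5 m³/d
t = ΔV / Q = 3.491 × 10^6 m³ / 2.661 × 10^5 m³/d = 13.12 d
t = 13.12 d ≈ 1.874 weeks

t ≈ 1.87 weeks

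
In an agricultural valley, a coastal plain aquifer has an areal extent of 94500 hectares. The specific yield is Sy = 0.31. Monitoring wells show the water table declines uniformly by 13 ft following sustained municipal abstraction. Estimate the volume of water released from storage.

ΔV ≈ 1.16 × 10^9 m³

A = 94500 hectares = 9.45 × 10^8 m²
Δh = 13 ft = 3.962 m
ΔV = Sy × A × Δh = 0.31 × 9.45 × 10^8 m² × 3.962 m = 1.161 × 10^9 m³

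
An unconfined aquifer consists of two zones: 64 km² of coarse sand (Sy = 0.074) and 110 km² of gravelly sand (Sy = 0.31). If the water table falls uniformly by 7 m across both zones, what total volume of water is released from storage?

A₁ = 64 km² = 6.4 × 10^7 m²; A₂ = 110 km² = 1.1 × 10^8 m²
ΔV₁ = 0.074 × 6.4 × 10^7 × 7 = 3.315 × 10^7 m³
ΔV₂ = 0.31 × 1.1 × 10^8 × 7 = 2.387 × 10^8 m³
ΔV = ΔV₁ + ΔV₂ = 2.719 × 10^8 m³

ΔV ≈ 2.72 × 10^8 m³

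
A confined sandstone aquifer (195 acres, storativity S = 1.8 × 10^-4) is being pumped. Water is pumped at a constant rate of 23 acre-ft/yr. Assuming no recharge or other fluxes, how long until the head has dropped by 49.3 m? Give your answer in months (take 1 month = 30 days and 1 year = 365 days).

A = 195 acres = 7.891 × 10^5 m²
ΔV = S × A × Δh = 1.8 × 10^-4 × 7.891 × 10^5 × 49.3 = 7003 m³
Q = 23 acre-ft/yr = 77.73 m³/d
t = ΔV / Q = 7003 m³ / 77.73 m³/d = 90.1 d
t = 90.1 d ≈ 3.003 months

t ≈ 3 months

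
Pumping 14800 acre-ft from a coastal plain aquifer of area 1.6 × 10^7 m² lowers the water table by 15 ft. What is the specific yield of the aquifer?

Sy ≈ 0.25

Δh = 15 ft = 4.572 m
ΔV = 14800 acre-ft = 1.826 × 10^7 m³
Sy = ΔV / (A × Δh) = 1.826 × 10^7 m³ / (1.6 × 10^7 m² × 4.572 m) = 0.2496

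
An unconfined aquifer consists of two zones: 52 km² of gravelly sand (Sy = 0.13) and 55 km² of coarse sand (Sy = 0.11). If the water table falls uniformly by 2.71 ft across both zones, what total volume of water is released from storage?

A₁ = 52 km² = 5.2 × 10^7 m²; A₂ = 55 km² = 5.5 × 10^7 m²
Δh = 2.71 ft = 0.826 m
ΔV₁ = 0.13 × 5.2 × 10^7 × 0.826 = 5.584 × 10^6 m³
ΔV₂ = 0.11 × 5.5 × 10^7 × 0.826 = 4.997 × 10^6 m³
ΔV = ΔV₁ + ΔV₂ = 1.058 × 10^7 m³

ΔV ≈ 1.06 × 10^7 m³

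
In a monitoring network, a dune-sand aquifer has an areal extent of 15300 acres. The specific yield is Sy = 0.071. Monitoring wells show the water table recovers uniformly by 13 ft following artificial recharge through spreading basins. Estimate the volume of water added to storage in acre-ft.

ΔV ≈ 14100 acre-ft

A = 15300 acres = 6.192 × 10^7 m²
Δh = 13 ft = 3.962 m
ΔV = Sy × A × Δh = 0.071 × 6.192 × 10^7 m² × 3.962 m = 1.742 × 10^7 m³
ΔV = 1.742 × 10^7 m³ = 14120 acre-ft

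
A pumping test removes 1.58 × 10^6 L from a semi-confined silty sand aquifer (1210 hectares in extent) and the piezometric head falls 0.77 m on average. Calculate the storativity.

A = 1210 hectares = 1.21 × 10^7 m²
ΔV = 1.58 × 10^6 L = 1580 m³
S = ΔV / (A × Δh) = 1580 m³ / (1.21 × 10^7 m² × 0.77 m) = 1.696 × 10^-4

S ≈ 1.7 × 10^-4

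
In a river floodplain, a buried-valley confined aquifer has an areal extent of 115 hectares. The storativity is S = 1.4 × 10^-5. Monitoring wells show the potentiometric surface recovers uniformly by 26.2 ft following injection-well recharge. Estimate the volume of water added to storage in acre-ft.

A = 115 hectares = 1.15 × 10^6 m²
Δh = 26.2 ft = 7.986 m
ΔV = S × A × Δh = 1.4 × 10^-5 × 1.15 × 10^6 m² × 7.986 m = 128.6 m³
ΔV = 128.6 m³ = 0.1042 acre-ft

ΔV ≈ 0.104 acre-ft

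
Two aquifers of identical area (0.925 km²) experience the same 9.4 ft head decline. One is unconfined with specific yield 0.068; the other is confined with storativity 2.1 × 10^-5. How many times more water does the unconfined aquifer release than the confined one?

ΔV_u / ΔV_c ≈ 3240

A = 0.925 km² = 9.25 × 10^5 m²
Δh = 9.4 ft = 2.865 m
Unconfined: ΔV_u = Sy × A × Δh = 0.068 × 9.25 × 10^5 × 2.865 = 1.802 × 10^5 m³
Confined: ΔV_c = S × A × Δh = 2.1 × 10^-5 × 9.25 × 10^5 × 2.865 = 55.65 m³
Ratio = ΔV_u / ΔV_c = Sy / S = 0.068 / 2.1 × 10^-5 = 3238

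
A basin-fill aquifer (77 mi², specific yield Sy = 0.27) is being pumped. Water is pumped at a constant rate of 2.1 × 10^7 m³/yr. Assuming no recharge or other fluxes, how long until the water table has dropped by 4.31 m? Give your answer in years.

A = 77 mi² = 1.994 × 10^8 m²
ΔV = Sy × A × Δh = 0.27 × 1.994 × 10^8 × 4.31 = 2.321 × 10^8 m³
Q = 2.1 × 10^7 m³/yr = 57530 m³/d
t = ΔV / Q = 2.321 × 10^8 m³ / 57530 m³/d = 4034 d
t = 4034 d ≈ 11.05 years

t ≈ 11.1 years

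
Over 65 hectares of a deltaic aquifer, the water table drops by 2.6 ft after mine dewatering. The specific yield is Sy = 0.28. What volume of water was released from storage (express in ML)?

ΔV ≈ 144 ML

A = 65 hectares = 6.5 × 10^5 m²
Δh = 2.6 ft = 0.7925 m
ΔV = Sy × A × Δh = 0.28 × 6.5 × 10^5 m² × 0.7925 m = 1.442 × 10^5 m³
ΔV = 1.442 × 10^5 m³ = 144.2 ML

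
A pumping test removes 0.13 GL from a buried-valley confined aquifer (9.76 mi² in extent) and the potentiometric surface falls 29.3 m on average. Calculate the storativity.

S ≈ 1.8 × 10^-4

A = 9.76 mi² = 2.528 × 10^7 m²
ΔV = 0.13 GL = 1.3 × 10^5 m³
S = ΔV / (A × Δh) = 1.3 × 10^5 m³ / (2.528 × 10^7 m² × 29.3 m) = 1.755 × 10^-4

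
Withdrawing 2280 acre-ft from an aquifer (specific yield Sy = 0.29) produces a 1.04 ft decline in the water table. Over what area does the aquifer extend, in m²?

A ≈ 3.06 × 10^7 m²

Δh = 1.04 ft = 0.317 m
ΔV = 2280 acre-ft = 2.812 × 10^6 m³
A = ΔV / (Sy × Δh) = 2.812 × 10^6 / (0.29 × 0.317) = 3.059 × 10^7 m²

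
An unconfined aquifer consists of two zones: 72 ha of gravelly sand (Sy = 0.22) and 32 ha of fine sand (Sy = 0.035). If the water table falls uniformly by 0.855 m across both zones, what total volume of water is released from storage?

A₁ = 72 ha = 7.2 × 10^5 m²; A₂ = 32 ha = 3.2 × 10^5 m²
ΔV₁ = 0.22 × 7.2 × 10^5 × 0.855 = 1.354 × 10^5 m³
ΔV₂ = 0.035 × 3.2 × 10^5 × 0.855 = 9576 m³
ΔV = ΔV₁ + ΔV₂ = 1.45 × 10^5 m³

ΔV ≈ 1.45 × 10^5 m³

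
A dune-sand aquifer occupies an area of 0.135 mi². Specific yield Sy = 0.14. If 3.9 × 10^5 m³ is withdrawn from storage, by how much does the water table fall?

Δh ≈ 7.97 m

A = 0.135 mi² = 3.496 × 10^5 m²
Δh = ΔV / (Sy × A) = 3.9 × 10^5 m³ / (0.14 × 3.496 × 10^5 m²) = 7.967 m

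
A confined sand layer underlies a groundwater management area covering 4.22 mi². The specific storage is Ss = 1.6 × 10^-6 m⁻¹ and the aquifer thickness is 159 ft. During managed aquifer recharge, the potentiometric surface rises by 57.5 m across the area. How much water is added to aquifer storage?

ΔV ≈ 48700 m³

b = 159 ft = 48.46 m
S = Ss × b = 1.6 × 10^-6 m⁻¹ × 48.46 m = 7.754 × 10^-5
A = 4.22 mi² = 1.093 × 10^7 m²
ΔV = S × A × Δh = 7.754 × 10^-5 × 1.093 × 10^7 m² × 57.5 m = 48730 m³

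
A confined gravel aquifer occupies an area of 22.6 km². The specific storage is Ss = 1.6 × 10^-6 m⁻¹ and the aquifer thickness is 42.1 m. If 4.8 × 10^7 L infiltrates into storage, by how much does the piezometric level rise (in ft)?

S = Ss × b = 1.6 × 10^-6 m⁻¹ × 42.1 m = 6.736 × 10^-5
A = 22.6 km² = 2.26 × 10^7 m²
ΔV = 4.8 × 10^7 L = 48000 m³
Δh = ΔV / (S × A) = 48000 m³ / (6.736 × 10^-5 × 2.26 × 10^7 m²) = 31.53 m
Δh = 31.53 m = 103.4 ft

Δh ≈ 103 ft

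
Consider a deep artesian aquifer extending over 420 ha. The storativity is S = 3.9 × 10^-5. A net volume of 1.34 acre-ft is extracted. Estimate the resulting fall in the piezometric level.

A = 420 ha = 4.2 × 10^6 m²
ΔV = 1.34 acre-ft = 1653 m³
Δh = ΔV / (S × A) = 1653 m³ / (3.9 × 10^-5 × 4.2 × 10^6 m²) = 10.09 m

Δh ≈ 10.1 m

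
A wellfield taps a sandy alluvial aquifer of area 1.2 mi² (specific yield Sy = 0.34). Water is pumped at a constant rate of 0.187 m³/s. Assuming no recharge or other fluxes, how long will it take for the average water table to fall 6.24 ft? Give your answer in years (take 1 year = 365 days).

t ≈ 0.341 years

A = 1.2 mi² = 3.108 × 10^6 m²
Δh = 6.24 ft = 1.902 m
ΔV = Sy × A × Δh = 0.34 × 3.108 × 10^6 × 1.902 = 2.01 × 10^6 m³
Q = 0.187 m³/s = 16160 m³/d
t = ΔV / Q = 2.01 × 10^6 m³ / 16160 m³/d = 124.4 d
t = 124.4 d ≈ 0.3408 years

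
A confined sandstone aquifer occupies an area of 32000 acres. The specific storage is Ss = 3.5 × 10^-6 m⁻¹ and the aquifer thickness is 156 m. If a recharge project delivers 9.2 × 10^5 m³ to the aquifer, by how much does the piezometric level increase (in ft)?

Δh ≈ 42.7 ft

S = Ss × b = 3.5 × 10^-6 m⁻¹ × 156 m = 5.46 × 10^-4
A = 32000 acres = 1.295 × 10^8 m²
Δh = ΔV / (S × A) = 9.2 × 10^5 m³ / (5.46 × 10^-4 × 1.295 × 10^8 m²) = 13.01 m
Δh = 13.01 m = 42.69 ft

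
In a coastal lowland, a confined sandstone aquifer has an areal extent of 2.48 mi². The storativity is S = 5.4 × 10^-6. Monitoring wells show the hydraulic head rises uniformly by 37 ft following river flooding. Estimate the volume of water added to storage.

A = 2.48 mi² = 6.423 × 10^6 m²
Δh = 37 ft = 11.28 m
ΔV = S × A × Δh = 5.4 × 10^-6 × 6.423 × 10^6 m² × 11.28 m = 391.2 m³

ΔV ≈ 391 m³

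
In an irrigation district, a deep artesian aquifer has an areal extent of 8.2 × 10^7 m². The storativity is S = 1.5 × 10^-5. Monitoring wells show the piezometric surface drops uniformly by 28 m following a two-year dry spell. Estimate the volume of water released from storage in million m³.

ΔV = S × A × Δh = 1.5 × 10^-5 × 8.2 × 10^7 m² × 28 m = 34440 m³
ΔV = 34440 m³ = 0.03444 million m³

ΔV ≈ 0.0344 million m³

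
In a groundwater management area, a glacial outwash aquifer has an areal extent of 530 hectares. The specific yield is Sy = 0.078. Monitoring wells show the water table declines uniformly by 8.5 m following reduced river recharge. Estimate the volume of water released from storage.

ΔV ≈ 3.51 × 10^6 m³

A = 530 hectares = 5.3 × 10^6 m²
ΔV = Sy × A × Δh = 0.078 × 5.3 × 10^6 m² × 8.5 m = 3.514 × 10^6 m³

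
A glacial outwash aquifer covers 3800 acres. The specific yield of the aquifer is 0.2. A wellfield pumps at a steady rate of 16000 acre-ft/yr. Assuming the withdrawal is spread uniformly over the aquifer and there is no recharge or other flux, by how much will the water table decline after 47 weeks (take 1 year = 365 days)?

A = 3800 acres = 1.538 × 10^7 m²
Q = 16000 acre-ft/yr = 54070 m³/d
t = 47 weeks = 329 d
ΔV = Q × t = 54070 m³/d × 329 d = 1.779 × 10^7 m³
Δh = ΔV / (Sy × A) = 1.779 × 10^7 / (0.2 × 1.538 × 10^7) = 5.784 m

Δh ≈ 5.78 m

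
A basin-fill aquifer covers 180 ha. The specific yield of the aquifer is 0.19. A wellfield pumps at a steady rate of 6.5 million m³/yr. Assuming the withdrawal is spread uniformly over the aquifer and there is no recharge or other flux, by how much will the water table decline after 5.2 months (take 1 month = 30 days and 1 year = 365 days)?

A = 180 ha = 1.8 × 10^6 m²
Q = 6.5 million m³/yr = 17810 m³/d
t = 5.2 months = 156 d
ΔV = Q × t = 17810 m³/d × 156 d = 2.778 × 10^6 m³
Δh = ΔV / (Sy × A) = 2.778 × 10^6 / (0.19 × 1.8 × 10^6) = 8.123 m

Δh ≈ 8.12 m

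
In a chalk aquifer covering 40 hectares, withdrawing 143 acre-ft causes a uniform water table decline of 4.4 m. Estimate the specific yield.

Sy ≈ 0.1

A = 40 hectares = 4 × 10^5 m²
ΔV = 143 acre-ft = 1.764 × 10^5 m³
Sy = ΔV / (A × Δh) = 1.764 × 10^5 m³ / (4 × 10^5 m² × 4.4 m) = 0.1002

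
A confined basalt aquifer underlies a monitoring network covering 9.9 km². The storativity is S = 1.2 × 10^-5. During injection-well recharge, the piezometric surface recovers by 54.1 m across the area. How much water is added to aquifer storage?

ΔV ≈ 6430 m³

A = 9.9 km² = 9.9 × 10^6 m²
ΔV = S × A × Δh = 1.2 × 10^-5 × 9.9 × 10^6 m² × 54.1 m = 6427 m³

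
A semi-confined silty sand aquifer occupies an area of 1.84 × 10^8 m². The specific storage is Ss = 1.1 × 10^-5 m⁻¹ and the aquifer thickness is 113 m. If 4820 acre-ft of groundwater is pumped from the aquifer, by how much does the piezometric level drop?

S = Ss × b = 1.1 × 10^-5 m⁻¹ × 113 m = 1.243 × 10^-3
ΔV = 4820 acre-ft = 5.945 × 10^6 m³
Δh = ΔV / (S × A) = 5.945 × 10^6 m³ / (0.001243 × 1.84 × 10^8 m²) = 26 m

Δh ≈ 26 m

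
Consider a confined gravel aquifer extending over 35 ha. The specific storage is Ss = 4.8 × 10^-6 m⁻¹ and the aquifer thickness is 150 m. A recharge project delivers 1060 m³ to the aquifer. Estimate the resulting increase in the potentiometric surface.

S = Ss × b = 4.8 × 10^-6 m⁻¹ × 150 m = 7.2 × 10^-4
A = 35 ha = 3.5 × 10^5 m²
Δh = ΔV / (S × A) = 1060 m³ / (7.2 × 10^-4 × 3.5 × 10^5 m²) = 4.206 m

Δh ≈ 4.21 m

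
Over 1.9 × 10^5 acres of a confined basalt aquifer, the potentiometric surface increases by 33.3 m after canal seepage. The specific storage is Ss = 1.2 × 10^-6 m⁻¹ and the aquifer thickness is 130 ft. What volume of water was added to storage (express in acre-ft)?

b = 130 ft = 39.62 m
S = Ss × b = 1.2 × 10^-6 m⁻¹ × 39.62 m = 4.755 × 10^-5
A = 1.9 × 10^5 acres = 7.689 × 10^8 m²
ΔV = S × A × Δh = 4.755 × 10^-5 × 7.689 × 10^8 m² × 33.3 m = 1.217 × 10^6 m³
ΔV = 1.217 × 10^6 m³ = 987 acre-ft

ΔV ≈ 987 acre-ft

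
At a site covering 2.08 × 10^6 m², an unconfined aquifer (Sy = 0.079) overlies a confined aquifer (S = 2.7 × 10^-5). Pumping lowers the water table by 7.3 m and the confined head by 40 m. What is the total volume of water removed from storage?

Unconfined: ΔV_u = Sy × A × Δh_u = 0.079 × 2.08 × 10^6 × 7.3 = 1.2 × 10^6 m³
Confined: ΔV_c = S × A × Δh_c = 2.7 × 10^-5 × 2.08 × 10^6 × 40 = 2246 m³
Total ΔV = 1.2 × 10^6 + 2246 = 1.202 × 10^6 m³

ΔV ≈ 1.2 × 10^6 m³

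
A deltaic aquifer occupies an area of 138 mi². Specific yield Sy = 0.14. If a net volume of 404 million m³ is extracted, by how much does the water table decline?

A = 138 mi² = 3.574 × 10^8 m²
ΔV = 404 million m³ = 4.04 × 10^8 m³
Δh = ΔV / (Sy × A) = 4.04 × 10^8 m³ / (0.14 × 3.574 × 10^8 m²) = 8.074 m

Δh ≈ 8.07 m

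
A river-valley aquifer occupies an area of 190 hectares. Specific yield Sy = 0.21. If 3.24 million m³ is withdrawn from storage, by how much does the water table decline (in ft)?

Δh ≈ 26.6 ft

A = 190 hectares = 1.9 × 10^6 m²
ΔV = 3.24 million m³ = 3.24 × 10^6 m³
Δh = ΔV / (Sy × A) = 3.24 × 10^6 m³ / (0.21 × 1.9 × 10^6 m²) = 8.12 m
Δh = 8.12 m = 26.64 ft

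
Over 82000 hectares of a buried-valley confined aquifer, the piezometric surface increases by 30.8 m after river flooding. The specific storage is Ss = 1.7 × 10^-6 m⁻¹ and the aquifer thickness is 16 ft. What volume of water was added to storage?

b = 16 ft = 4.877 m
S = Ss × b = 1.7 × 10^-6 m⁻¹ × 4.877 m = 8.291 × 10^-6
A = 82000 hectares = 8.2 × 10^8 m²
ΔV = S × A × Δh = 8.291 × 10^-6 × 8.2 × 10^8 m² × 30.8 m = 2.094 × 10^5 m³

ΔV ≈ 2.09 × 10^5 m³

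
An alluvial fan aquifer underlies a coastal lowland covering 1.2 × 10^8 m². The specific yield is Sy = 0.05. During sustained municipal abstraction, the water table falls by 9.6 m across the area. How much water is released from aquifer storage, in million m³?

ΔV ≈ 57.6 million m³

ΔV = Sy × A × Δh = 0.05 × 1.2 × 10^8 m² × 9.6 m = 5.76 × 10^7 m³
ΔV = 5.76 × 10^7 m³ = 57.6 million m³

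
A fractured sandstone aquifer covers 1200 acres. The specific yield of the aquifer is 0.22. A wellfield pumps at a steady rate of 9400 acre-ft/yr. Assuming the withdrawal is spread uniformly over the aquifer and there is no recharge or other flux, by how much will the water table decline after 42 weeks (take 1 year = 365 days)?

Δh ≈ 8.74 m

A = 1200 acres = 4.856 × 10^6 m²
Q = 9400 acre-ft/yr = 31770 m³/d
t = 42 weeks = 294 d
ΔV = Q × t = 31770 m³/d × 294 d = 9.339 × 10^6 m³
Δh = ΔV / (Sy × A) = 9.339 × 10^6 / (0.22 × 4.856 × 10^6) = 8.742 m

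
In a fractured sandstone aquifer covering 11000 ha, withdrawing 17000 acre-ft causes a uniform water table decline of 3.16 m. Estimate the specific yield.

Sy ≈ 0.06

A = 11000 ha = 1.1 × 10^8 m²
ΔV = 17000 acre-ft = 2.097 × 10^7 m³
Sy = ΔV / (A × Δh) = 2.097 × 10^7 m³ / (1.1 × 10^8 m² × 3.16 m) = 0.06033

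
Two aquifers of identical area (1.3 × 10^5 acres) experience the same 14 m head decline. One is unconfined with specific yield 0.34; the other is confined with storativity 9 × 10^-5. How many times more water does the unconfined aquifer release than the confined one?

A = 1.3 × 10^5 acres = 5.261 × 10^8 m²
Unconfined: ΔV_u = Sy × A × Δh = 0.34 × 5.261 × 10^8 × 14 = 2.504 × 10^9 m³
Confined: ΔV_c = S × A × Δh = 9 × 10^-5 × 5.261 × 10^8 × 14 = 6.629 × 10^5 m³
Ratio = ΔV_u / ΔV_c = Sy / S = 0.34 / 9 × 10^-5 = 3778

ΔV_u / ΔV_c ≈ 3780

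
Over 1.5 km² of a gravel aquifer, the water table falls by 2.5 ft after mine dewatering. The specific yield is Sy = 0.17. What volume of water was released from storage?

A = 1.5 km² = 1.5 × 10^6 m²
Δh = 2.5 ft = 0.762 m
ΔV = Sy × A × Δh = 0.17 × 1.5 × 10^6 m² × 0.762 m = 1.943 × 10^5 m³

ΔV ≈ 1.94 × 10^5 m³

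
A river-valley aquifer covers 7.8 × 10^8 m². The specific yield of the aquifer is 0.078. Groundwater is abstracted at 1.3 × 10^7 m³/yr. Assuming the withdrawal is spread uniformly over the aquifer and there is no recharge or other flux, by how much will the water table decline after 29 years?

Q = 1.3 × 10^7 m³/yr = 35620 m³/d
t = 29 years = 10580 d
ΔV = Q × t = 35620 m³/d × 10580 d = 3.77 × 10^8 m³
Δh = ΔV / (Sy × A) = 3.77 × 10^8 / (0.078 × 7.8 × 10^8) = 6.197 m

Δh ≈ 6.2 m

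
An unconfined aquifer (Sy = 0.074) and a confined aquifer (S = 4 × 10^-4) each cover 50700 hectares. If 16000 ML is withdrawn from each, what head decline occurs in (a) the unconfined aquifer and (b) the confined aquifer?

A = 50700 hectares = 5.07 × 10^8 m²
ΔV = 16000 ML = 1.6 × 10^7 m³
Unconfined: Δh_u = ΔV/(Sy·A) = 1.6 × 10^7/(0.074 × 5.07 × 10^8) = 0.4265 m
Confined: Δh_c = ΔV/(S·A) = 1.6 × 10^7/(4 × 10^-4 × 5.07 × 10^8) = 78.9 m

Δh_u ≈ 0.426 m; Δh_c ≈ 78.9 m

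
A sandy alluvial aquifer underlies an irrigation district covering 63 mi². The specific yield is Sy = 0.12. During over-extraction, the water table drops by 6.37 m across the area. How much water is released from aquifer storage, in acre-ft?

A = 63 mi² = 1.632 × 10^8 m²
ΔV = Sy × A × Δh = 0.12 × 1.632 × 10^8 m² × 6.37 m = 1.247 × 10^8 m³
ΔV = 1.247 × 10^8 m³ = 1.011 × 10^5 acre-ft

ΔV ≈ 1.01 × 10^5 acre-ft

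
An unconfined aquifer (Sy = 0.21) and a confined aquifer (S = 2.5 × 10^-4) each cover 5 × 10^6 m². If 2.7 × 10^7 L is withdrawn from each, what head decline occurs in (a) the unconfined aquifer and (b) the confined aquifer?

Δh_u ≈ 0.0257 m; Δh_c ≈ 21.6 m

ΔV = 2.7 × 10^7 L = 27000 m³
Unconfined: Δh_u = ΔV/(Sy·A) = 27000/(0.21 × 5 × 10^6) = 0.02571 m
Confined: Δh_c = ΔV/(S·A) = 27000/(2.5 × 10^-4 × 5 × 10^6) = 21.6 m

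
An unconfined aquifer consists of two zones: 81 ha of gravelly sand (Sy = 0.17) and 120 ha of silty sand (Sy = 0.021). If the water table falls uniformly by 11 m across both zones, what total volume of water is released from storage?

ΔV ≈ 1.79 × 10^6 m³

A₁ = 81 ha = 8.1 × 10^5 m²; A₂ = 120 ha = 1.2 × 10^6 m²
ΔV₁ = 0.17 × 8.1 × 10^5 × 11 = 1.515 × 10^6 m³
ΔV₂ = 0.021 × 1.2 × 10^6 × 11 = 2.772 × 10^5 m³
ΔV = ΔV₁ + ΔV₂ = 1.792 × 10^6 m³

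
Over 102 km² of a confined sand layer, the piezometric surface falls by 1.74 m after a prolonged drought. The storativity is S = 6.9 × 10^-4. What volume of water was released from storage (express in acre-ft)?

ΔV ≈ 99.3 acre-ft

A = 102 km² = 1.02 × 10^8 m²
ΔV = S × A × Δh = 6.9 × 10^-4 × 1.02 × 10^8 m² × 1.74 m = 1.225 × 10^5 m³
ΔV = 1.225 × 10^5 m³ = 99.28 acre-ft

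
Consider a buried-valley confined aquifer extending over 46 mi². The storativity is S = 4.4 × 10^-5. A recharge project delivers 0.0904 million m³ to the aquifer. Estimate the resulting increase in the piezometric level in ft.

A = 46 mi² = 1.191 × 10^8 m²
ΔV = 0.0904 million m³ = 90400 m³
Δh = ΔV / (S × A) = 90400 m³ / (4.4 × 10^-5 × 1.191 × 10^8 m²) = 17.24 m
Δh = 17.24 m = 56.58 ft

Δh ≈ 56.6 ft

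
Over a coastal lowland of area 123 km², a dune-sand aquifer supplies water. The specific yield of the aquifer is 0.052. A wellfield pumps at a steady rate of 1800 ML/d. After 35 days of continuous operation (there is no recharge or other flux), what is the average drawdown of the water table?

Δh ≈ 9.85 m

A = 123 km² = 1.23 × 10^8 m²
Q = 1800 ML/d = 1.8 × 10^6 m³/d
ΔV = Q × t = 1.8 × 10^6 m³/d × 35 d = 6.3 × 10^7 m³
Δh = ΔV / (Sy × A) = 6.3 × 10^7 / (0.052 × 1.23 × 10^8) = 9.85 m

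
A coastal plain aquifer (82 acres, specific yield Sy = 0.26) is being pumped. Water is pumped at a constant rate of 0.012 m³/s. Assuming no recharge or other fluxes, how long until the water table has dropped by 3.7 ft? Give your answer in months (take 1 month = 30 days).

A = 82 acres = 3.318 × 10^5 m²
Δh = 3.7 ft = 1.128 m
ΔV = Sy × A × Δh = 0.26 × 3.318 × 10^5 × 1.128 = 97300 m³
Q = 0.012 m³/s = 1037 m³/d
t = ΔV / Q = 97300 m³ / 1037 m³/d = 93.85 d
t = 93.85 d ≈ 3.128 months

t ≈ 3.13 months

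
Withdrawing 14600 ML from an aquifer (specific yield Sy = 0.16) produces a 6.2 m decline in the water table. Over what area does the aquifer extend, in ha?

A ≈ 1470 ha

ΔV = 14600 ML = 1.46 × 10^7 m³
A = ΔV / (Sy × Δh) = 1.46 × 10^7 / (0.16 × 6.2) = 1.472 × 10^7 m²
A = 1.472 × 10^7 m² = 1472 ha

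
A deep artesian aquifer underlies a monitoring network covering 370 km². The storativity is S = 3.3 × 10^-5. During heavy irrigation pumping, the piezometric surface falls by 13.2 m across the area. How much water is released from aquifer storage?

ΔV ≈ 1.61 × 10^5 m³

A = 370 km² = 3.7 × 10^8 m²
ΔV = S × A × Δh = 3.3 × 10^-5 × 3.7 × 10^8 m² × 13.2 m = 1.612 × 10^5 m³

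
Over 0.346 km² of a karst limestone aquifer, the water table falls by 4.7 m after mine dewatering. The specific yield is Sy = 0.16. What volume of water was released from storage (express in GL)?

ΔV ≈ 0.26 GL

A = 0.346 km² = 3.46 × 10^5 m²
ΔV = Sy × A × Δh = 0.16 × 3.46 × 10^5 m² × 4.7 m = 2.602 × 10^5 m³
ΔV = 2.602 × 10^5 m³ = 0.2602 GL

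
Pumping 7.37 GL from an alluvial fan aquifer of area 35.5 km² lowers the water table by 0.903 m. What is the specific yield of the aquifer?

Sy ≈ 0.23

A = 35.5 km² = 3.55 × 10^7 m²
ΔV = 7.37 GL = 7.37 × 10^6 m³
Sy = ΔV / (A × Δh) = 7.37 × 10^6 m³ / (3.55 × 10^7 m² × 0.903 m) = 0.2299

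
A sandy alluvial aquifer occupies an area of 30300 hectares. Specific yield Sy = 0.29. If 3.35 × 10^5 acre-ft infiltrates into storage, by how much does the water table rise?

A = 30300 hectares = 3.03 × 10^8 m²
ΔV = 3.35 × 10^5 acre-ft = 4.132 × 10^8 m³
Δh = ΔV / (Sy × A) = 4.132 × 10^8 m³ / (0.29 × 3.03 × 10^8 m²) = 4.703 m

Δh ≈ 4.7 m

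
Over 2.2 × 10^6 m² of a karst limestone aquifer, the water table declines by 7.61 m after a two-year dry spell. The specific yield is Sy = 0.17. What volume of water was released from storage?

ΔV ≈ 2.85 × 10^6 m³

ΔV = Sy × A × Δh = 0.17 × 2.2 × 10^6 m² × 7.61 m = 2.846 × 10^6 m³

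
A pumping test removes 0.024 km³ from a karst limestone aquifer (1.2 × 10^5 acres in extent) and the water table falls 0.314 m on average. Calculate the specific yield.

Sy ≈ 0.16

A = 1.2 × 10^5 acres = 4.856 × 10^8 m²
ΔV = 0.024 km³ = 2.4 × 10^7 m³
Sy = ΔV / (A × Δh) = 2.4 × 10^7 m³ / (4.856 × 10^8 m² × 0.314 m) = 0.1574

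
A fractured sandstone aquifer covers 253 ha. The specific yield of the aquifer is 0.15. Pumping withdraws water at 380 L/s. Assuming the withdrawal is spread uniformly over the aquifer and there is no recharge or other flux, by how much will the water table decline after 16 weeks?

Δh ≈ 9.69 m

A = 253 ha = 2.53 × 10^6 m²
Q = 380 L/s = 32830 m³/d
t = 16 weeks = 112 d
ΔV = Q × t = 32830 m³/d × 112 d = 3.677 × 10^6 m³
Δh = ΔV / (Sy × A) = 3.677 × 10^6 / (0.15 × 2.53 × 10^6) = 9.69 m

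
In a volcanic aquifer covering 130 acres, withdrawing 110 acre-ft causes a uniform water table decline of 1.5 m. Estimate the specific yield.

A = 130 acres = 5.261 × 10^5 m²
ΔV = 110 acre-ft = 1.357 × 10^5 m³
Sy = ΔV / (A × Δh) = 1.357 × 10^5 m³ / (5.261 × 10^5 m² × 1.5 m) = 0.1719

Sy ≈ 0.17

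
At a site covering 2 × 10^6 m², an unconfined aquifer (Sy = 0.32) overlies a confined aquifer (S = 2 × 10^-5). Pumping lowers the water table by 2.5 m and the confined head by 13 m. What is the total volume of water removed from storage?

Unconfined: ΔV_u = Sy × A × Δh_u = 0.32 × 2 × 10^6 × 2.5 = 1.6 × 10^6 m³
Confined: ΔV_c = S × A × Δh_c = 2 × 10^-5 × 2 × 10^6 × 13 = 520 m³
Total ΔV = 1.6 × 10^6 + 520 = 1.601 × 10^6 m³

ΔV ≈ 1.6 × 10^6 m³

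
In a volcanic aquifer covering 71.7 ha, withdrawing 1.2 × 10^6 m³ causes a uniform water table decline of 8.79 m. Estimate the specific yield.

A = 71.7 ha = 7.17 × 10^5 m²
Sy = ΔV / (A × Δh) = 1.2 × 10^6 m³ / (7.17 × 10^5 m² × 8.79 m) = 0.1904

Sy ≈ 0.19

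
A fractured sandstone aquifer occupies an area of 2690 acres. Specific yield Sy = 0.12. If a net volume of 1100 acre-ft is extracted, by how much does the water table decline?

Δh ≈ 1.04 m

A = 2690 acres = 1.089 × 10^7 m²
ΔV = 1100 acre-ft = 1.357 × 10^6 m³
Δh = ΔV / (Sy × A) = 1.357 × 10^6 m³ / (0.12 × 1.089 × 10^7 m²) = 1.039 m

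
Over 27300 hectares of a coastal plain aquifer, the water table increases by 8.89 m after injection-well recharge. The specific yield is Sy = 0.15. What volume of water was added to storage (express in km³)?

A = 27300 hectares = 2.73 × 10^8 m²
ΔV = Sy × A × Δh = 0.15 × 2.73 × 10^8 m² × 8.89 m = 3.64 × 10^8 m³
ΔV = 3.64 × 10^8 m³ = 0.364 km³

ΔV ≈ 0.364 km³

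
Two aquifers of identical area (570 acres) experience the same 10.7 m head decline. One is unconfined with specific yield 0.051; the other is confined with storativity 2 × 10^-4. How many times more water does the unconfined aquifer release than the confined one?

A = 570 acres = 2.307 × 10^6 m²
Unconfined: ΔV_u = Sy × A × Δh = 0.051 × 2.307 × 10^6 × 10.7 = 1.259 × 10^6 m³
Confined: ΔV_c = S × A × Δh = 2 × 10^-4 × 2.307 × 10^6 × 10.7 = 4936 m³
Ratio = ΔV_u / ΔV_c = Sy / S = 0.051 / 2 × 10^-4 = 255

ΔV_u / ΔV_c ≈ 255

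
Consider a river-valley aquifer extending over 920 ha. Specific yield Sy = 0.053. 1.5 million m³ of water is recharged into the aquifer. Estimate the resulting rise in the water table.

Δh ≈ 3.08 m

A = 920 ha = 9.2 × 10^6 m²
ΔV = 1.5 million m³ = 1.5 × 10^6 m³
Δh = ΔV / (Sy × A) = 1.5 × 10^6 m³ / (0.053 × 9.2 × 10^6 m²) = 3.076 m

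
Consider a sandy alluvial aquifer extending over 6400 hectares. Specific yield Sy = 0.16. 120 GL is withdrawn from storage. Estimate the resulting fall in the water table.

Δh ≈ 11.7 m

A = 6400 hectares = 6.4 × 10^7 m²
ΔV = 120 GL = 1.2 × 10^8 m³
Δh = ΔV / (Sy × A) = 1.2 × 10^8 m³ / (0.16 × 6.4 × 10^7 m²) = 11.72 m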